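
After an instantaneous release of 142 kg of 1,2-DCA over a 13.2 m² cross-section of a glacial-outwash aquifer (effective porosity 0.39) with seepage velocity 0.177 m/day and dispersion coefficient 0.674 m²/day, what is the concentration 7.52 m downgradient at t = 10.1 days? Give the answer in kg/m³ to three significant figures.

0.892 kg/m³

For an instantaneous plane source, C(x,t) = M/(n_e·A·√(4πDt)) · exp(−(x−vt)²/(4Dt)), with n_e·A the pore (flow) area.
Plume center vt = 0.177 × 10.1 = 1.7877 m, so the well at 7.52 m is 5.7323 m downgradient of the peak.
√(4πDt) = 9.249 m, giving peak height M/(n_e·A·√(4πDt)) = 142/(0.39 × 13.2 × 9.249) = 2.982 kg/m³.
(x−vt)²/(4Dt) = (5.7323)²/(4 × 0.674 × 10.1) = 1.207; exp(−1.207) = 0.2991.
C = 2.982 × 0.2991 = 0.892 kg/m³.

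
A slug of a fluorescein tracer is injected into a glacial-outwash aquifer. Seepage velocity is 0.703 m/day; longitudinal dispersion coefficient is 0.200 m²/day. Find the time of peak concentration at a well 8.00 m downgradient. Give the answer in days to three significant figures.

For the 1D instantaneous-source solution, setting ∂C/∂t = 0 at fixed x gives v²t² + 2Dt − x² = 0, so t = (√(D² + v²x²) − D)/v².
√(D² + v²x²) = √(0.200² + 0.703² × 8.00²) = 5.628; v² = 0.494209.
t = (5.628 − 0.200)/0.494209 = 11.0 days (vs. the pure-advection estimate x/v = 11.4 d).

11.0 days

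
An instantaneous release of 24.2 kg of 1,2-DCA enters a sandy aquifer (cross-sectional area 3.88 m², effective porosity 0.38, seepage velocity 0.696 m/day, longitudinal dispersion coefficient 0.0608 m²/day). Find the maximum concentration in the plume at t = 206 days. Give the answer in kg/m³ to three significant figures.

The peak of an instantaneous 1D plume sits at x = vt; there the Gaussian factor is 1 and C_max = M/(n_e·A·√(4πDt)), where n_e·A is the pore area the mass is dissolved in.
√(4πDt) = √(4π × 0.0608 × 206) = 12.55 m, so C_max = 24.2/(0.38 × 3.88 × 12.55) = 1.31 kg/m³.

1.31 kg/m³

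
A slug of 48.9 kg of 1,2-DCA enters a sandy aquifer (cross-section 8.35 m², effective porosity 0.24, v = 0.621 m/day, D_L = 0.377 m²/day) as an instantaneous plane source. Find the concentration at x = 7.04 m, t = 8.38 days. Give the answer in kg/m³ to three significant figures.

2.97 kg/m³

For an instantaneous plane source, C(x,t) = M/(n_e·A·√(4πDt)) · exp(−(x−vt)²/(4Dt)), with n_e·A the pore (flow) area.
Plume center vt = 0.621 × 8.38 = 5.20398 m, so the well at 7.04 m is 1.83602 m downgradient of the peak.
√(4πDt) = 6.301 m, giving peak height M/(n_e·A·√(4πDt)) = 48.9/(0.24 × 8.35 × 6.301) = 3.873 kg/m³.
(x−vt)²/(4Dt) = (1.83602)²/(4 × 0.377 × 8.38) = 0.2668; exp(−0.2668) = 0.7658.
C = 3.873 × 0.7658 = 2.97 kg/m³.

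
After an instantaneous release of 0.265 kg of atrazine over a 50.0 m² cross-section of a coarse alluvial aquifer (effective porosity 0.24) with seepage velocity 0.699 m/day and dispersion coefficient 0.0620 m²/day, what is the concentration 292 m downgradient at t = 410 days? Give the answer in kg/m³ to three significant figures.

0.000927 kg/m³

For an instantaneous plane source, C(x,t) = M/(n_e·A·√(4πDt)) · exp(−(x−vt)²/(4Dt)), with n_e·A the pore (flow) area.
Plume center vt = 0.699 × 410 = 286.59 m, so the well at 292 m is 5.41 m downgradient of the peak.
√(4πDt) = 17.87 m, giving peak height M/(n_e·A·√(4πDt)) = 0.265/(0.24 × 50.0 × 17.87) = 0.001236 kg/m³.
(x−vt)²/(4Dt) = (5.41)²/(4 × 0.0620 × 410) = 0.2878; exp(−0.2878) = 0.7499.
C = 0.001236 × 0.7499 = 0.000927 kg/m³.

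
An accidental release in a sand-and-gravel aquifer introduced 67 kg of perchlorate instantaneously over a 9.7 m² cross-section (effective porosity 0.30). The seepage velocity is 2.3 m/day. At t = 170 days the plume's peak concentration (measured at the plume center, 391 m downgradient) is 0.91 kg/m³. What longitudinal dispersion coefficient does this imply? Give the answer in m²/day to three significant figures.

At the plume center C_max = M/(n_e·A·√(4πDt)), so D = M²/(4πt·(n_e·A·C_max)²).
n_e·A·C_max = 0.30 × 9.7 × 0.91 = 2.648 kg/m.
D = 67²/(4π × 170 × 2.648²) = 0.300 m²/day.

0.300 m²/day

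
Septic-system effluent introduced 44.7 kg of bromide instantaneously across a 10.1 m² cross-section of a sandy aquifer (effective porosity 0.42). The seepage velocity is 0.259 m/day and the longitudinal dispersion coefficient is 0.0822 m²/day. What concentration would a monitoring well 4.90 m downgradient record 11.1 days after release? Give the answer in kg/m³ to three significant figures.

For an instantaneous plane source, C(x,t) = M/(n_e·A·√(4πDt)) · exp(−(x−vt)²/(4Dt)), with n_e·A the pore (flow) area.
Plume center vt = 0.259 × 11.1 = 2.8749 m, so the well at 4.90 m is 2.0251 m downgradient of the peak.
√(4πDt) = 3.386 m, giving peak height M/(n_e·A·√(4πDt)) = 44.7/(0.42 × 10.1 × 3.386) = 3.112 kg/m³.
(x−vt)²/(4Dt) = (2.0251)²/(4 × 0.0822 × 11.1) = 1.124; exp(−1.124) = 0.3250.
C = 3.112 × 0.3250 = 1.01 kg/m³.

1.01 kg/m³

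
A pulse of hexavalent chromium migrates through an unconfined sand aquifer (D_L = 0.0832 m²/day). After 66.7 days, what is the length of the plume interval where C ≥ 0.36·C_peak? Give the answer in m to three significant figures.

9.52 m

The plume is Gaussian with σ = √(2Dt) = √(2 × 0.0832 × 66.7) = 3.331 m.
C/C_peak = exp(−Δx²/(2σ²)) = 0.36 ⇒ Δx = σ·√(−2 ln 0.36) = 3.331 × 1.429 = 4.760 m.
Width = 2Δx = 9.52 m.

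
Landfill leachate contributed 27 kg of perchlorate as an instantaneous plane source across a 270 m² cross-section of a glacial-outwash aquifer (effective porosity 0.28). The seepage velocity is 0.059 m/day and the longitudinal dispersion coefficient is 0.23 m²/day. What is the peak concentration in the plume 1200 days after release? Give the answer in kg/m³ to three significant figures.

The peak of an instantaneous 1D plume sits at x = vt; there the Gaussian factor is 1 and C_max = M/(n_e·A·√(4πDt)), where n_e·A is the pore area the mass is dissolved in.
√(4πDt) = √(4π × 0.23 × 1200) = 58.89 m, so C_max = 27/(0.28 × 270 × 58.89) = 0.00606 kg/m³.

0.00606 kg/m³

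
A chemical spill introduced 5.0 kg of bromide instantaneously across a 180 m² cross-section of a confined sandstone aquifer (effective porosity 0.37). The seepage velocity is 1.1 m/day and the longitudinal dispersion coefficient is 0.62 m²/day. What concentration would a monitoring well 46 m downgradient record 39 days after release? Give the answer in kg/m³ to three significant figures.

For an instantaneous plane source, C(x,t) = M/(n_e·A·√(4πDt)) · exp(−(x−vt)²/(4Dt)), with n_e·A the pore (flow) area.
Plume center vt = 1.1 × 39 = 42.9 m, so the well at 46 m is 3.1 m downgradient of the peak.
√(4πDt) = 17.43 m, giving peak height M/(n_e·A·√(4πDt)) = 5.0/(0.37 × 180 × 17.43) = 0.004307 kg/m³.
(x−vt)²/(4Dt) = (3.1)²/(4 × 0.62 × 39) = 0.09936; exp(−0.09936) = 0.9054.
C = 0.004307 × 0.9054 = 0.00390 kg/m³.

0.00390 kg/m³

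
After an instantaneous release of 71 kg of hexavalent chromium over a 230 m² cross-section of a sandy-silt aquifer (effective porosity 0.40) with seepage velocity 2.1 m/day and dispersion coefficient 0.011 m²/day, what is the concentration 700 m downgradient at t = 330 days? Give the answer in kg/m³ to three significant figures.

For an instantaneous plane source, C(x,t) = M/(n_e·A·√(4πDt)) · exp(−(x−vt)²/(4Dt)), with n_e·A the pore (flow) area.
Plume center vt = 2.1 × 330 = 693 m, so the well at 700 m is 7 m downgradient of the peak.
√(4πDt) = 6.754 m, giving peak height M/(n_e·A·√(4πDt)) = 71/(0.40 × 230 × 6.754) = 0.1143 kg/m³.
(x−vt)²/(4Dt) = (7)²/(4 × 0.011 × 330) = 3.375; exp(−3.375) = 0.03422.
C = 0.1143 × 0.03422 = 0.00391 kg/m³.

0.00391 kg/m³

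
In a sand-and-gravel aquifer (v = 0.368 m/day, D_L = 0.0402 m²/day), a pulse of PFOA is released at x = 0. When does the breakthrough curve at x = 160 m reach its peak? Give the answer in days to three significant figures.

For the 1D instantaneous-source solution, setting ∂C/∂t = 0 at fixed x gives v²t² + 2Dt − x² = 0, so t = (√(D² + v²x²) − D)/v².
√(D² + v²x²) = √(0.0402² + 0.368² × 160²) = 58.88; v² = 0.135424.
t = (58.88 − 0.0402)/0.135424 = 434 days (vs. the pure-advection estimate x/v = 435 d).

434 days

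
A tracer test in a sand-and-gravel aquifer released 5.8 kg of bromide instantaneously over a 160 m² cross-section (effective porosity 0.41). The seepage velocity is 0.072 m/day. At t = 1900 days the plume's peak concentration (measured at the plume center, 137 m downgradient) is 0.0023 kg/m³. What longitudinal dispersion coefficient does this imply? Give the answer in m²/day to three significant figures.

At the plume center C_max = M/(n_e·A·√(4πDt)), so D = M²/(4πt·(n_e·A·C_max)²).
n_e·A·C_max = 0.41 × 160 × 0.0023 = 0.1509 kg/m.
D = 5.8²/(4π × 1900 × 0.1509²) = 0.0619 m²/day.

0.0619 m²/day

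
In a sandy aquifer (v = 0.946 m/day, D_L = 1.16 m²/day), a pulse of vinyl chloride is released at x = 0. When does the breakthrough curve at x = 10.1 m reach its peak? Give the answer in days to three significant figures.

9.46 days

For the 1D instantaneous-source solution, setting ∂C/∂t = 0 at fixed x gives v²t² + 2Dt − x² = 0, so t = (√(D² + v²x²) − D)/v².
√(D² + v²x²) = √(1.16² + 0.946² × 10.1²) = 9.625; v² = 0.894916.
t = (9.625 − 1.16)/0.894916 = 9.46 days (vs. the pure-advection estimate x/v = 10.7 d).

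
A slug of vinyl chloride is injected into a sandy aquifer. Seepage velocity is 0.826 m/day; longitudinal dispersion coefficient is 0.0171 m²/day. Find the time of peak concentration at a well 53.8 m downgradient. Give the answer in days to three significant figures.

65.1 days

For the 1D instantaneous-source solution, setting ∂C/∂t = 0 at fixed x gives v²t² + 2Dt − x² = 0, so t = (√(D² + v²x²) − D)/v².
√(D² + v²x²) = √(0.0171² + 0.826² × 53.8²) = 44.44; v² = 0.682276.
t = (44.44 − 0.0171)/0.682276 = 65.1 days (vs. the pure-advection estimate x/v = 65.1 d).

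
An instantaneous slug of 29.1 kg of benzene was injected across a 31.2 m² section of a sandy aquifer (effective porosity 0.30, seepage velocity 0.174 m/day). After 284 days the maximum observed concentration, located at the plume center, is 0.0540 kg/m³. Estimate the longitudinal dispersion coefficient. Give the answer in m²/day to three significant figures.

At the plume center C_max = M/(n_e·A·√(4πDt)), so D = M²/(4πt·(n_e·A·C_max)²).
n_e·A·C_max = 0.30 × 31.2 × 0.0540 = 0.5054 kg/m.
D = 29.1²/(4π × 284 × 0.5054²) = 0.929 m²/day.

0.929 m²/day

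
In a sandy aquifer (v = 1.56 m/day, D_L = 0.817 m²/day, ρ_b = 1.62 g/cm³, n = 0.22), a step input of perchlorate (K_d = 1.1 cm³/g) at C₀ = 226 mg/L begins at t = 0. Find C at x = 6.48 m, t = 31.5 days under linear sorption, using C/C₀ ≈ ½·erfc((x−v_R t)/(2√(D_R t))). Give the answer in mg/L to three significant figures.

Retardation factor R = 1 + ρ_b·K_d/n = 1 + 1.62 × 1.1/0.22 = 9.100.
Sorption retards both mechanisms: v_R = v/R = 0.1714 m/day, D_R = D/R = 0.08978 m²/day.
v_R·t = 0.1714 × 31.5 = 5.3991 m; 2√(D_R t) = 3.363 m; argument = (6.48 − 5.3991)/3.363 = 0.3214.
C = C₀ × ½·erfc(0.3214) = 226 × 0.3247 = 73.4 mg/L.

73.4 mg/L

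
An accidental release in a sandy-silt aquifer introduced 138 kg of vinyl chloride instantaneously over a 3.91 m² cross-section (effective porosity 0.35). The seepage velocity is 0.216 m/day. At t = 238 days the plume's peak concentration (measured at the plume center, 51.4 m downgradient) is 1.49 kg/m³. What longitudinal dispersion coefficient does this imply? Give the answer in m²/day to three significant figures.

1.53 m²/day

At the plume center C_max = M/(n_e·A·√(4πDt)), so D = M²/(4πt·(n_e·A·C_max)²).
n_e·A·C_max = 0.35 × 3.91 × 1.49 = 2.039 kg/m.
D = 138²/(4π × 238 × 2.039²) = 1.53 m²/day.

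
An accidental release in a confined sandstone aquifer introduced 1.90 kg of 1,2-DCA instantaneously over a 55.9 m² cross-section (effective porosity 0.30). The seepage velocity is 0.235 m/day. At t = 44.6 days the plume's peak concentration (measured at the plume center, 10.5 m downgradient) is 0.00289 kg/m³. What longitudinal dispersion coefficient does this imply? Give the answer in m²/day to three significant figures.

2.74 m²/day

At the plume center C_max = M/(n_e·A·√(4πDt)), so D = M²/(4πt·(n_e·A·C_max)²).
n_e·A·C_max = 0.30 × 55.9 × 0.00289 = 0.04847 kg/m.
D = 1.90²/(4π × 44.6 × 0.04847²) = 2.74 m²/day.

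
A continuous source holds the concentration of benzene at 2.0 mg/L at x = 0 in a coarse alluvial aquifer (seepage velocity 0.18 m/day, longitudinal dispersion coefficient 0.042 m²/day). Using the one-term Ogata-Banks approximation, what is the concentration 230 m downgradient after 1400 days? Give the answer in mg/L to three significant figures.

For a continuous step input, C/C₀ ≈ ½·erfc((x−vt)/(2√(Dt))).
vt = 0.18 × 1400 = 252 m and 2√(Dt) = 2√(0.042 × 1400) = 15.34 m.
Argument (x−vt)/(2√(Dt)) = (230 − 252)/15.34 = -1.434; ½·erfc(-1.434) = 0.9787.
C = 2.0 × 0.9787 = 1.96 mg/L.

1.96 mg/L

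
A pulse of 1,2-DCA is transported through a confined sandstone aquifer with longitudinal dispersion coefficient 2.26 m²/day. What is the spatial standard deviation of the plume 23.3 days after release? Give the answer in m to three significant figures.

Dispersive spreading gives a Gaussian with σ² = 2Dt; advection only shifts the center.
σ = √(2 × 2.26 × 23.3) = 10.3 m.

10.3 m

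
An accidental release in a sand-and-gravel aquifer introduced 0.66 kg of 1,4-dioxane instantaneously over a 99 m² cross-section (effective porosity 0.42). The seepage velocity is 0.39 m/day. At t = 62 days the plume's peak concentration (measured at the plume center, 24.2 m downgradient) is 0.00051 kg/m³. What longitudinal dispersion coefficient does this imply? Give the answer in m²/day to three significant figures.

At the plume center C_max = M/(n_e·A·√(4πDt)), so D = M²/(4πt·(n_e·A·C_max)²).
n_e·A·C_max = 0.42 × 99 × 0.00051 = 0.02121 kg/m.
D = 0.66²/(4π × 62 × 0.02121²) = 1.24 m²/day.

1.24 m²/day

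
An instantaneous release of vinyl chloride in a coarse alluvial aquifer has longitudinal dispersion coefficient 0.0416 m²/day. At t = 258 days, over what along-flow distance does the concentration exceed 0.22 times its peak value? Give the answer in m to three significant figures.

The plume is Gaussian with σ = √(2Dt) = √(2 × 0.0416 × 258) = 4.633 m.
C/C_peak = exp(−Δx²/(2σ²)) = 0.22 ⇒ Δx = σ·√(−2 ln 0.22) = 4.633 × 1.740 = 8.061 m.
Width = 2Δx = 16.1 m.

16.1 m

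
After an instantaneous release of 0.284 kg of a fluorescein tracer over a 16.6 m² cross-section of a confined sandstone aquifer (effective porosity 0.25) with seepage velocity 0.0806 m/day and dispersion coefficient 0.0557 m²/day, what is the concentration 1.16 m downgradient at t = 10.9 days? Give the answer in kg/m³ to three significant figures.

For an instantaneous plane source, C(x,t) = M/(n_e·A·√(4πDt)) · exp(−(x−vt)²/(4Dt)), with n_e·A the pore (flow) area.
Plume center vt = 0.0806 × 10.9 = 0.87854 m, so the well at 1.16 m is 0.28146 m downgradient of the peak.
√(4πDt) = 2.762 m, giving peak height M/(n_e·A·√(4πDt)) = 0.284/(0.25 × 16.6 × 2.762) = 0.02478 kg/m³.
(x−vt)²/(4Dt) = (0.28146)²/(4 × 0.0557 × 10.9) = 0.03262; exp(−0.03262) = 0.9679.
C = 0.02478 × 0.9679 = 0.0240 kg/m³.

0.0240 kg/m³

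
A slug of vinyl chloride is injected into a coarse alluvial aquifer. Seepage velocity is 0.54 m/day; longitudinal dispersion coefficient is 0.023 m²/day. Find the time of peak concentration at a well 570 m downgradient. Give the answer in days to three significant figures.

1060 days

For the 1D instantaneous-source solution, setting ∂C/∂t = 0 at fixed x gives v²t² + 2Dt − x² = 0, so t = (√(D² + v²x²) − D)/v².
√(D² + v²x²) = √(0.023² + 0.54² × 570²) = 307.8; v² = 0.2916.
t = (307.8 − 0.023)/0.2916 = 1060 days (vs. the pure-advection estimate x/v = 1060 d).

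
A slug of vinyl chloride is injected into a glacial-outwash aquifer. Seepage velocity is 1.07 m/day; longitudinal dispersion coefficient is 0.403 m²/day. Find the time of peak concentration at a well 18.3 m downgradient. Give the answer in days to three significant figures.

For the 1D instantaneous-source solution, setting ∂C/∂t = 0 at fixed x gives v²t² + 2Dt − x² = 0, so t = (√(D² + v²x²) − D)/v².
√(D² + v²x²) = √(0.403² + 1.07² × 18.3²) = 19.59; v² = 1.1449.
t = (19.59 − 0.403)/1.1449 = 16.8 days (vs. the pure-advection estimate x/v = 17.1 d).

16.8 days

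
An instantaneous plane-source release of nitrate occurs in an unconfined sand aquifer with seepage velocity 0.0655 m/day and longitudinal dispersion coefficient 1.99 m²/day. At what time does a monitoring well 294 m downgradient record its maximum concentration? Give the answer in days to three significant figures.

4050 days

For the 1D instantaneous-source solution, setting ∂C/∂t = 0 at fixed x gives v²t² + 2Dt − x² = 0, so t = (√(D² + v²x²) − D)/v².
√(D² + v²x²) = √(1.99² + 0.0655² × 294²) = 19.36; v² = 0.00429025.
t = (19.36 − 1.99)/0.00429025 = 4050 days (vs. the pure-advection estimate x/v = 4490 d).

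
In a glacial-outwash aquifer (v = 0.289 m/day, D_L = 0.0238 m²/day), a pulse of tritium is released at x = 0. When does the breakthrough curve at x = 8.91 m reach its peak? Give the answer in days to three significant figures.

For the 1D instantaneous-source solution, setting ∂C/∂t = 0 at fixed x gives v²t² + 2Dt − x² = 0, so t = (√(D² + v²x²) − D)/v².
√(D² + v²x²) = √(0.0238² + 0.289² × 8.91²) = 2.575; v² = 0.083521.
t = (2.575 − 0.0238)/0.083521 = 30.5 days (vs. the pure-advection estimate x/v = 30.8 d).

30.5 days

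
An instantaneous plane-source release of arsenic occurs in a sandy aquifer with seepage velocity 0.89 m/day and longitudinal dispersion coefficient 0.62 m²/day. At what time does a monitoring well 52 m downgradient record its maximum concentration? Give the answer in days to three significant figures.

57.6 days

For the 1D instantaneous-source solution, setting ∂C/∂t = 0 at fixed x gives v²t² + 2Dt − x² = 0, so t = (√(D² + v²x²) − D)/v².
√(D² + v²x²) = √(0.62² + 0.89² × 52²) = 46.28; v² = 0.7921.
t = (46.28 − 0.62)/0.7921 = 57.6 days (vs. the pure-advection estimate x/v = 58.4 d).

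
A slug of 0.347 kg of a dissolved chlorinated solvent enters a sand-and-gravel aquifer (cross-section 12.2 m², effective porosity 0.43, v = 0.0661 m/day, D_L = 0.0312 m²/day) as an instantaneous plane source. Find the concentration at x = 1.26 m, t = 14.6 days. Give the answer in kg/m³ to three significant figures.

For an instantaneous plane source, C(x,t) = M/(n_e·A·√(4πDt)) · exp(−(x−vt)²/(4Dt)), with n_e·A the pore (flow) area.
Plume center vt = 0.0661 × 14.6 = 0.96506 m, so the well at 1.26 m is 0.29494 m downgradient of the peak.
√(4πDt) = 2.393 m, giving peak height M/(n_e·A·√(4πDt)) = 0.347/(0.43 × 12.2 × 2.393) = 0.02764 kg/m³.
(x−vt)²/(4Dt) = (0.29494)²/(4 × 0.0312 × 14.6) = 0.04774; exp(−0.04774) = 0.9534.
C = 0.02764 × 0.9534 = 0.0264 kg/m³.

0.0264 kg/m³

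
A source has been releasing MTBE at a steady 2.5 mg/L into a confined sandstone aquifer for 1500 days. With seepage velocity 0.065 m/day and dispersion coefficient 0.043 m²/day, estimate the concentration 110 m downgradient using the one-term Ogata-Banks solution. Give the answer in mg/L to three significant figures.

0.339 mg/L

For a continuous step input, C/C₀ ≈ ½·erfc((x−vt)/(2√(Dt))).
vt = 0.065 × 1500 = 97.5 m and 2√(Dt) = 2√(0.043 × 1500) = 16.06 m.
Argument (x−vt)/(2√(Dt)) = (110 − 97.5)/16.06 = 0.7783; ½·erfc(0.7783) = 0.1355.
C = 2.5 × 0.1355 = 0.339 mg/L.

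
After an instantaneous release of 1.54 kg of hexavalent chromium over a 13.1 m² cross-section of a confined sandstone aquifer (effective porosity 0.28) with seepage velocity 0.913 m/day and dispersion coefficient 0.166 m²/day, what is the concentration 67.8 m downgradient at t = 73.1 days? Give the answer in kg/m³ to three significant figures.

For an instantaneous plane source, C(x,t) = M/(n_e·A·√(4πDt)) · exp(−(x−vt)²/(4Dt)), with n_e·A the pore (flow) area.
Plume center vt = 0.913 × 73.1 = 66.7403 m, so the well at 67.8 m is 1.0597 m downgradient of the peak.
√(4πDt) = 12.35 m, giving peak height M/(n_e·A·√(4πDt)) = 1.54/(0.28 × 13.1 × 12.35) = 0.03400 kg/m³.
(x−vt)²/(4Dt) = (1.0597)²/(4 × 0.166 × 73.1) = 0.02314; exp(−0.02314) = 0.9771.
C = 0.03400 × 0.9771 = 0.0332 kg/m³.

0.0332 kg/m³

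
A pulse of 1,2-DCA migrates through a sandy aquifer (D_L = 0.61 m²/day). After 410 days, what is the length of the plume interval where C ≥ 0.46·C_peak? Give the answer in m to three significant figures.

The plume is Gaussian with σ = √(2Dt) = √(2 × 0.61 × 410) = 22.37 m.
C/C_peak = exp(−Δx²/(2σ²)) = 0.46 ⇒ Δx = σ·√(−2 ln 0.46) = 22.37 × 1.246 = 27.87 m.
Width = 2Δx = 55.7 m.

55.7 m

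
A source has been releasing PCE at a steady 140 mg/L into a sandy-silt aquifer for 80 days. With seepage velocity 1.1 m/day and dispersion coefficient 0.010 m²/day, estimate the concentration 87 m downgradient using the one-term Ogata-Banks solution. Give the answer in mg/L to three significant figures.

For a continuous step input, C/C₀ ≈ ½·erfc((x−vt)/(2√(Dt))).
vt = 1.1 × 80 = 88 m and 2√(Dt) = 2√(0.010 × 80) = 1.789 m.
Argument (x−vt)/(2√(Dt)) = (87 − 88)/1.789 = -0.5590; ½·erfc(-0.5590) = 0.7854.
C = 140 × 0.7854 = 110 mg/L.

110 mg/L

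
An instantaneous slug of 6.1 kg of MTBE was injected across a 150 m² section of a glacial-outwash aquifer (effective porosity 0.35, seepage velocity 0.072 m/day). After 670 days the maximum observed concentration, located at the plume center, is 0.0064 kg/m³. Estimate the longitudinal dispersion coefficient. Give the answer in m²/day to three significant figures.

0.0391 m²/day

At the plume center C_max = M/(n_e·A·√(4πDt)), so D = M²/(4πt·(n_e·A·C_max)²).
n_e·A·C_max = 0.35 × 150 × 0.0064 = 0.3360 kg/m.
D = 6.1²/(4π × 670 × 0.3360²) = 0.0391 m²/day.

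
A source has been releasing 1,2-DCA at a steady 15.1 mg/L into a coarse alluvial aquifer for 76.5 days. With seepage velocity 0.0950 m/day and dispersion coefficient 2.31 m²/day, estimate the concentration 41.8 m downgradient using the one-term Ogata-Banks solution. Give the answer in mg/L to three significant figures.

0.500 mg/L

For a continuous step input, C/C₀ ≈ ½·erfc((x−vt)/(2√(Dt))).
vt = 0.0950 × 76.5 = 7.2675 m and 2√(Dt) = 2√(2.31 × 76.5) = 26.59 m.
Argument (x−vt)/(2√(Dt)) = (41.8 − 7.2675)/26.59 = 1.299; ½·erfc(1.299) = 0.03310.
C = 15.1 × 0.03310 = 0.500 mg/L.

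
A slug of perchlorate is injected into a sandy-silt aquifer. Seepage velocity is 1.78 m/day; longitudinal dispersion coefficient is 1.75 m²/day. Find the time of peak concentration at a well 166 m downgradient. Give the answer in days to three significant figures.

For the 1D instantaneous-source solution, setting ∂C/∂t = 0 at fixed x gives v²t² + 2Dt − x² = 0, so t = (√(D² + v²x²) − D)/v².
√(D² + v²x²) = √(1.75² + 1.78² × 166²) = 295.5; v² = 3.1684.
t = (295.5 − 1.75)/3.1684 = 92.7 days (vs. the pure-advection estimate x/v = 93.3 d).

92.7 days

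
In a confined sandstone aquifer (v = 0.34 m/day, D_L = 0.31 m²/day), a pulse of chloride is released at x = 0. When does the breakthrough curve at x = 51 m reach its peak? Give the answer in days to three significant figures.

For the 1D instantaneous-source solution, setting ∂C/∂t = 0 at fixed x gives v²t² + 2Dt − x² = 0, so t = (√(D² + v²x²) − D)/v².
√(D² + v²x²) = √(0.31² + 0.34² × 51²) = 17.34; v² = 0.1156.
t = (17.34 − 0.31)/0.1156 = 147 days (vs. the pure-advection estimate x/v = 150 d).

147 days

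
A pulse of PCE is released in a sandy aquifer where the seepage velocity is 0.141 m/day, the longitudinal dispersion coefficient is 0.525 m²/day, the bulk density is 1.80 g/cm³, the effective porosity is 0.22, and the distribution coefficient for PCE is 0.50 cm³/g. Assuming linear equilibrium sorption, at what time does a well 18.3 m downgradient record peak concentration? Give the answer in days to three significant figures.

540 days

Retardation factor R = 1 + ρ_b·K_d/n = 1 + 1.80 × 0.50/0.22 = 5.091.
Sorption retards both mechanisms: v_R = v/R = 0.02770 m/day, D_R = D/R = 0.1031 m²/day.
Peak time from v_R²t² + 2D_R t − x² = 0: t = (√(D_R² + v_R²x²) − D_R)/v_R².
√(D_R² + v_R²x²) = √(0.1031² + 0.02770² × 18.3²) = 0.5173; v_R² = 0.0007673.
t = (0.5173 − 0.1031)/0.0007673 = 540 days.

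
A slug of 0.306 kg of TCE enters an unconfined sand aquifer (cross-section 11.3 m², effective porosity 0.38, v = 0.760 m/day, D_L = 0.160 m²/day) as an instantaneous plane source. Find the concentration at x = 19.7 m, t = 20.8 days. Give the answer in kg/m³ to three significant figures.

For an instantaneous plane source, C(x,t) = M/(n_e·A·√(4πDt)) · exp(−(x−vt)²/(4Dt)), with n_e·A the pore (flow) area.
Plume center vt = 0.760 × 20.8 = 15.808 m, so the well at 19.7 m is 3.892 m downgradient of the peak.
√(4πDt) = 6.467 m, giving peak height M/(n_e·A·√(4πDt)) = 0.306/(0.38 × 11.3 × 6.467) = 0.01102 kg/m³.
(x−vt)²/(4Dt) = (3.892)²/(4 × 0.160 × 20.8) = 1.138; exp(−1.138) = 0.3205.
C = 0.01102 × 0.3205 = 0.00353 kg/m³.

0.00353 kg/m³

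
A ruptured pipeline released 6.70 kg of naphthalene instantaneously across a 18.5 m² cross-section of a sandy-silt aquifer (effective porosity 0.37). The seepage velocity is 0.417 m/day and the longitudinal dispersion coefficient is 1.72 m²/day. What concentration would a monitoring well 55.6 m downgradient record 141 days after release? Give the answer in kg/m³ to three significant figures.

For an instantaneous plane source, C(x,t) = M/(n_e·A·√(4πDt)) · exp(−(x−vt)²/(4Dt)), with n_e·A the pore (flow) area.
Plume center vt = 0.417 × 141 = 58.797 m, so the well at 55.6 m is 3.197 m upgradient of the peak.
√(4πDt) = 55.21 m, giving peak height M/(n_e·A·√(4πDt)) = 6.70/(0.37 × 18.5 × 55.21) = 0.01773 kg/m³.
(x−vt)²/(4Dt) = (-3.197)²/(4 × 1.72 × 141) = 0.01054; exp(−0.01054) = 0.9895.
C = 0.01773 × 0.9895 = 0.0175 kg/m³.

0.0175 kg/m³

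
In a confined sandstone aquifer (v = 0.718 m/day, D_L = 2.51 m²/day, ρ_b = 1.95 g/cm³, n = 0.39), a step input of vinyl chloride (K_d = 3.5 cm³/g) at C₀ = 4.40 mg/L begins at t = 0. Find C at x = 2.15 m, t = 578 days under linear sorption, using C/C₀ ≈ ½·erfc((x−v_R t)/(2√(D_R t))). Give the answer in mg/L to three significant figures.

Retardation factor R = 1 + ρ_b·K_d/n = 1 + 1.95 × 3.5/0.39 = 18.50.
Sorption retards both mechanisms: v_R = v/R = 0.03881 m/day, D_R = D/R = 0.1357 m²/day.
v_R·t = 0.03881 × 578 = 22.43218 m; 2√(D_R t) = 17.71 m; argument = (2.15 − 22.43218)/17.71 = -1.145.
C = C₀ × ½·erfc(-1.145) = 4.40 × 0.9473 = 4.17 mg/L.

4.17 mg/L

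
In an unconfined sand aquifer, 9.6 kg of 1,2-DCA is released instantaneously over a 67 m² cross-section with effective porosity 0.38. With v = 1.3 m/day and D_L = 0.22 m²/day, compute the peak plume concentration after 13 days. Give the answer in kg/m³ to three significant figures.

0.0629 kg/m³

The peak of an instantaneous 1D plume sits at x = vt; there the Gaussian factor is 1 and C_max = M/(n_e·A·√(4πDt)), where n_e·A is the pore area the mass is dissolved in.
√(4πDt) = √(4π × 0.22 × 13) = 5.995 m, so C_max = 9.6/(0.38 × 67 × 5.995) = 0.0629 kg/m³.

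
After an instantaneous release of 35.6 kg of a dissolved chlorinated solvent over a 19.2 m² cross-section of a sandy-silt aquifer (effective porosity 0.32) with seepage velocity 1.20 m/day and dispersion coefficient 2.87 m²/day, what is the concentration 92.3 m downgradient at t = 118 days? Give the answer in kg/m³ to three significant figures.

0.0148 kg/m³

For an instantaneous plane source, C(x,t) = M/(n_e·A·√(4πDt)) · exp(−(x−vt)²/(4Dt)), with n_e·A the pore (flow) area.
Plume center vt = 1.20 × 118 = 141.6 m, so the well at 92.3 m is 49.3 m upgradient of the peak.
√(4πDt) = 65.24 m, giving peak height M/(n_e·A·√(4πDt)) = 35.6/(0.32 × 19.2 × 65.24) = 0.08881 kg/m³.
(x−vt)²/(4Dt) = (-49.3)²/(4 × 2.87 × 118) = 1.794; exp(−1.794) = 0.1663.
C = 0.08881 × 0.1663 = 0.0148 kg/m³.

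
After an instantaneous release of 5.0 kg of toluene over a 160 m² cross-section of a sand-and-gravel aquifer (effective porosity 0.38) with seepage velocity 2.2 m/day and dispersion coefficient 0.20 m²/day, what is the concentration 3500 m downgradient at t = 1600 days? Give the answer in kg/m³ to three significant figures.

For an instantaneous plane source, C(x,t) = M/(n_e·A·√(4πDt)) · exp(−(x−vt)²/(4Dt)), with n_e·A the pore (flow) area.
Plume center vt = 2.2 × 1600 = 3520 m, so the well at 3500 m is 20 m upgradient of the peak.
√(4πDt) = 63.41 m, giving peak height M/(n_e·A·√(4πDt)) = 5.0/(0.38 × 160 × 63.41) = 0.001297 kg/m³.
(x−vt)²/(4Dt) = (-20)²/(4 × 0.20 × 1600) = 0.3125; exp(−0.3125) = 0.7316.
C = 0.001297 × 0.7316 = 0.000949 kg/m³.

0.000949 kg/m³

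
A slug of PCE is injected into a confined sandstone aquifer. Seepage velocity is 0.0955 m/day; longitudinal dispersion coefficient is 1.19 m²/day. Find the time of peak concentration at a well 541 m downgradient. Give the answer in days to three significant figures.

For the 1D instantaneous-source solution, setting ∂C/∂t = 0 at fixed x gives v²t² + 2Dt − x² = 0, so t = (√(D² + v²x²) − D)/v².
√(D² + v²x²) = √(1.19² + 0.0955² × 541²) = 51.68; v² = 0.00912025.
t = (51.68 − 1.19)/0.00912025 = 5540 days (vs. the pure-advection estimate x/v = 5660 d).

5540 days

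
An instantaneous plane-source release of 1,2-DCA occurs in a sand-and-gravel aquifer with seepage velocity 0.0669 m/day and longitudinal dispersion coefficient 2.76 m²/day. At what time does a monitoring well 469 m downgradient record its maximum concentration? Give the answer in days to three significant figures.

For the 1D instantaneous-source solution, setting ∂C/∂t = 0 at fixed x gives v²t² + 2Dt − x² = 0, so t = (√(D² + v²x²) − D)/v².
√(D² + v²x²) = √(2.76² + 0.0669² × 469²) = 31.50; v² = 0.00447561.
t = (31.50 − 2.76)/0.00447561 = 6420 days (vs. the pure-advection estimate x/v = 7010 d).

6420 days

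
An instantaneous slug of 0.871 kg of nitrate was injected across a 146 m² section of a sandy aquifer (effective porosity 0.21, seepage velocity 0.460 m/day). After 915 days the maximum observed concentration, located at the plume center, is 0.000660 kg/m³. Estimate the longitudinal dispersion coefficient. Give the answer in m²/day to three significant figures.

0.161 m²/day

At the plume center C_max = M/(n_e·A·√(4πDt)), so D = M²/(4πt·(n_e·A·C_max)²).
n_e·A·C_max = 0.21 × 146 × 0.000660 = 0.02024 kg/m.
D = 0.871²/(4π × 915 × 0.02024²) = 0.161 m²/day.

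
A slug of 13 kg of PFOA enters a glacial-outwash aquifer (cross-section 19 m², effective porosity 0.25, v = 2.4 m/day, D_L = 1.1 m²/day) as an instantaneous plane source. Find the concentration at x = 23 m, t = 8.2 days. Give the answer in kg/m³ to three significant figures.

0.189 kg/m³

For an instantaneous plane source, C(x,t) = M/(n_e·A·√(4πDt)) · exp(−(x−vt)²/(4Dt)), with n_e·A the pore (flow) area.
Plume center vt = 2.4 × 8.2 = 19.68 m, so the well at 23 m is 3.32 m downgradient of the peak.
√(4πDt) = 10.65 m, giving peak height M/(n_e·A·√(4πDt)) = 13/(0.25 × 19 × 10.65) = 0.2570 kg/m³.
(x−vt)²/(4Dt) = (3.32)²/(4 × 1.1 × 8.2) = 0.3055; exp(−0.3055) = 0.7368.
C = 0.2570 × 0.7368 = 0.189 kg/m³.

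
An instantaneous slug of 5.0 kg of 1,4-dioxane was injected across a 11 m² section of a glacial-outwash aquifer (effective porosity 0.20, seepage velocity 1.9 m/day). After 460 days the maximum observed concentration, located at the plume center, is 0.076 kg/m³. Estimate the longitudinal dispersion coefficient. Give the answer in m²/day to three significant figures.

0.155 m²/day

At the plume center C_max = M/(n_e·A·√(4πDt)), so D = M²/(4πt·(n_e·A·C_max)²).
n_e·A·C_max = 0.20 × 11 × 0.076 = 0.1672 kg/m.
D = 5.0²/(4π × 460 × 0.1672²) = 0.155 m²/day.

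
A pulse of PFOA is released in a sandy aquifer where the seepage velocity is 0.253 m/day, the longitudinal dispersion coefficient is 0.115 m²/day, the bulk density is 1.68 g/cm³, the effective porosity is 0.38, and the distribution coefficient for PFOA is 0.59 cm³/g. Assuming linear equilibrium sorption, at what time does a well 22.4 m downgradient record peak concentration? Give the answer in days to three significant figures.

Retardation factor R = 1 + ρ_b·K_d/n = 1 + 1.68 × 0.59/0.38 = 3.608.
Sorption retards both mechanisms: v_R = v/R = 0.07012 m/day, D_R = D/R = 0.03187 m²/day.
Peak time from v_R²t² + 2D_R t − x² = 0: t = (√(D_R² + v_R²x²) − D_R)/v_R².
√(D_R² + v_R²x²) = √(0.03187² + 0.07012² × 22.4²) = 1.571; v_R² = 0.004917.
t = (1.571 − 0.03187)/0.004917 = 313 days.

313 days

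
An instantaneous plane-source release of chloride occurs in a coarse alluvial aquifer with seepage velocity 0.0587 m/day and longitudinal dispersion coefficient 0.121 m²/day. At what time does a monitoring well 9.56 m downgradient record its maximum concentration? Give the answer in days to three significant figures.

131 days

For the 1D instantaneous-source solution, setting ∂C/∂t = 0 at fixed x gives v²t² + 2Dt − x² = 0, so t = (√(D² + v²x²) − D)/v².
√(D² + v²x²) = √(0.121² + 0.0587² × 9.56²) = 0.5741; v² = 0.00344569.
t = (0.5741 − 0.121)/0.00344569 = 131 days (vs. the pure-advection estimate x/v = 163 d).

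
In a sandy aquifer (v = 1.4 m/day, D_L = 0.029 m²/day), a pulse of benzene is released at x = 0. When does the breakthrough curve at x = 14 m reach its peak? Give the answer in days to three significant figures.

For the 1D instantaneous-source solution, setting ∂C/∂t = 0 at fixed x gives v²t² + 2Dt − x² = 0, so t = (√(D² + v²x²) − D)/v².
√(D² + v²x²) = √(0.029² + 1.4² × 14²) = 19.60; v² = 1.96.
t = (19.60 − 0.029)/1.96 = 9.99 days (vs. the pure-advection estimate x/v = 10.0 d).

9.99 days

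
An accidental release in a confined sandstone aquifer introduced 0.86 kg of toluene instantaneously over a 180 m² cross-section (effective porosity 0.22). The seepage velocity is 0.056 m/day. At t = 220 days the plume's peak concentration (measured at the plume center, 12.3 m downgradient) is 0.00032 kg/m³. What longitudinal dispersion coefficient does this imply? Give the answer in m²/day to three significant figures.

1.67 m²/day

At the plume center C_max = M/(n_e·A·√(4πDt)), so D = M²/(4πt·(n_e·A·C_max)²).
n_e·A·C_max = 0.22 × 180 × 0.00032 = 0.01267 kg/m.
D = 0.86²/(4π × 220 × 0.01267²) = 1.67 m²/day.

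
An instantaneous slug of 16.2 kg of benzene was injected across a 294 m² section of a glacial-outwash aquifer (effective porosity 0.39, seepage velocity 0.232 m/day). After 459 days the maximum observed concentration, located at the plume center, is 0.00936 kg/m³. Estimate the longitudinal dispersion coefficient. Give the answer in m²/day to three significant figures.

0.0395 m²/day

At the plume center C_max = M/(n_e·A·√(4πDt)), so D = M²/(4πt·(n_e·A·C_max)²).
n_e·A·C_max = 0.39 × 294 × 0.00936 = 1.073 kg/m.
D = 16.2²/(4π × 459 × 1.073²) = 0.0395 m²/day.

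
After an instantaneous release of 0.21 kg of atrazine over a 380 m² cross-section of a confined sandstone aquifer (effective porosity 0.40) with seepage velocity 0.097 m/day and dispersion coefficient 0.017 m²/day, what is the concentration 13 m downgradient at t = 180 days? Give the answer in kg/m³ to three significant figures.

4.39e-05 kg/m³

For an instantaneous plane source, C(x,t) = M/(n_e·A·√(4πDt)) · exp(−(x−vt)²/(4Dt)), with n_e·A the pore (flow) area.
Plume center vt = 0.097 × 180 = 17.46 m, so the well at 13 m is 4.46 m upgradient of the peak.
√(4πDt) = 6.201 m, giving peak height M/(n_e·A·√(4πDt)) = 0.21/(0.40 × 380 × 6.201) = 0.0002228 kg/m³.
(x−vt)²/(4Dt) = (-4.46)²/(4 × 0.017 × 180) = 1.625; exp(−1.625) = 0.1969.
C = 0.0002228 × 0.1969 = 4.39e-05 kg/m³.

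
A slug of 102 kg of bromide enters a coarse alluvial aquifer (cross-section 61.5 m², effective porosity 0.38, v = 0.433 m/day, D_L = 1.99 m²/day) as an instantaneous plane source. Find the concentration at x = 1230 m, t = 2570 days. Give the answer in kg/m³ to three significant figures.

0.00880 kg/m³

For an instantaneous plane source, C(x,t) = M/(n_e·A·√(4πDt)) · exp(−(x−vt)²/(4Dt)), with n_e·A the pore (flow) area.
Plume center vt = 0.433 × 2570 = 1112.81 m, so the well at 1230 m is 117.19 m downgradient of the peak.
√(4πDt) = 253.5 m, giving peak height M/(n_e·A·√(4πDt)) = 102/(0.38 × 61.5 × 253.5) = 0.01722 kg/m³.
(x−vt)²/(4Dt) = (117.19)²/(4 × 1.99 × 2570) = 0.6713; exp(−0.6713) = 0.5110.
C = 0.01722 × 0.5110 = 0.00880 kg/m³.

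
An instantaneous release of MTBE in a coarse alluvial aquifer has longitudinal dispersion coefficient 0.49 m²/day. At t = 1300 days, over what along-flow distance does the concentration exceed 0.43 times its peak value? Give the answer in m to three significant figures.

92.7 m

The plume is Gaussian with σ = √(2Dt) = √(2 × 0.49 × 1300) = 35.69 m.
C/C_peak = exp(−Δx²/(2σ²)) = 0.43 ⇒ Δx = σ·√(−2 ln 0.43) = 35.69 × 1.299 = 46.36 m.
Width = 2Δx = 92.7 m.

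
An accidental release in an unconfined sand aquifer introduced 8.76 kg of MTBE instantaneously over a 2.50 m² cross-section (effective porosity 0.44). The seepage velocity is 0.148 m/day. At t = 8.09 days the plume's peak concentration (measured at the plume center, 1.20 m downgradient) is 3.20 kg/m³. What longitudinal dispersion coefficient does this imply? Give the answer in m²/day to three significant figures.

0.0609 m²/day

At the plume center C_max = M/(n_e·A·√(4πDt)), so D = M²/(4πt·(n_e·A·C_max)²).
n_e·A·C_max = 0.44 × 2.50 × 3.20 = 3.520 kg/m.
D = 8.76²/(4π × 8.09 × 3.520²) = 0.0609 m²/day.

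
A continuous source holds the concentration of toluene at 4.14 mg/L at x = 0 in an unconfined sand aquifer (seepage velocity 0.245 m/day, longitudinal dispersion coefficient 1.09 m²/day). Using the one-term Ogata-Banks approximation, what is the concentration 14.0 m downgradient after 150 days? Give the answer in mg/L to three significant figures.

For a continuous step input, C/C₀ ≈ ½·erfc((x−vt)/(2√(Dt))).
vt = 0.245 × 150 = 36.75 m and 2√(Dt) = 2√(1.09 × 150) = 25.57 m.
Argument (x−vt)/(2√(Dt)) = (14.0 − 36.75)/25.57 = -0.8897; ½·erfc(-0.8897) = 0.8958.
C = 4.14 × 0.8958 = 3.71 mg/L.

3.71 mg/L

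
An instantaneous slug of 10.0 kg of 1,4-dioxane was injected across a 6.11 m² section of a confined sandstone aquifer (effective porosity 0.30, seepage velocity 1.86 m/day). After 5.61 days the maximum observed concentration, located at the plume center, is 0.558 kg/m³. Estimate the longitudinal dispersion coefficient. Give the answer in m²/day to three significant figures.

1.36 m²/day

At the plume center C_max = M/(n_e·A·√(4πDt)), so D = M²/(4πt·(n_e·A·C_max)²).
n_e·A·C_max = 0.30 × 6.11 × 0.558 = 1.023 kg/m.
D = 10.0²/(4π × 5.61 × 1.023²) = 1.36 m²/day.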